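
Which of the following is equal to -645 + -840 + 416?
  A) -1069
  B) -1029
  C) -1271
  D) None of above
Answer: A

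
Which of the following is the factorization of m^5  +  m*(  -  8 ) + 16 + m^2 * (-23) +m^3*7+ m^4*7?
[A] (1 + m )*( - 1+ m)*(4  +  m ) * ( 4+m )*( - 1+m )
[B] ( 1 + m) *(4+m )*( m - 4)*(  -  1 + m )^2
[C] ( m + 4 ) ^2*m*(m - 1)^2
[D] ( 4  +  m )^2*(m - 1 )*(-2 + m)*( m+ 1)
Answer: A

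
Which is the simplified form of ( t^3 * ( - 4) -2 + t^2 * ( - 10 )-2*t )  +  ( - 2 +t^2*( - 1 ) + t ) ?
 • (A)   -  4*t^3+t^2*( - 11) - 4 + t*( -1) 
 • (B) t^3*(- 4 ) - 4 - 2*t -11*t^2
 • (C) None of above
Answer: A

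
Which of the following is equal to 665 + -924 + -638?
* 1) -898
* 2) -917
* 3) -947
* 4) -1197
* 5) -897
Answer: 5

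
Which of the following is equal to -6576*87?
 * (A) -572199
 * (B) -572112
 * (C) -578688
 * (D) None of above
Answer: B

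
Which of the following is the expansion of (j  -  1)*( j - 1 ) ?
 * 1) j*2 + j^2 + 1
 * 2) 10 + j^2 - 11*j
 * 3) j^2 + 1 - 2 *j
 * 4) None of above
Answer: 3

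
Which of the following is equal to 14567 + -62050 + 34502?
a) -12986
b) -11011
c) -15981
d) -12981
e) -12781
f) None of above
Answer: d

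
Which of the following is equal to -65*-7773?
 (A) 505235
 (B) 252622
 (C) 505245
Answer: C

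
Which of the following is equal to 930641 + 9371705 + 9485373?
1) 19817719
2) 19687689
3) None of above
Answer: 3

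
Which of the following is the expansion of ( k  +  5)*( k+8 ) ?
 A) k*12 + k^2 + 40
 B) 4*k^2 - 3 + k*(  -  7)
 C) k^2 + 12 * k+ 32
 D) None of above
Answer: D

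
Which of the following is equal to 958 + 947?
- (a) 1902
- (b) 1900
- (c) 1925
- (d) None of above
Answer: d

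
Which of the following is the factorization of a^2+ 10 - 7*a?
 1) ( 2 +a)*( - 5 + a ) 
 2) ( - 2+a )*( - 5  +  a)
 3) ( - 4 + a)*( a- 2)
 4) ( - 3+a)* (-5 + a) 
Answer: 2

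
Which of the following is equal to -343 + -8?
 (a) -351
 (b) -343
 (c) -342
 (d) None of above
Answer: a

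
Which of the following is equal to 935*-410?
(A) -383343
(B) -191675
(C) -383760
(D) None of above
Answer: D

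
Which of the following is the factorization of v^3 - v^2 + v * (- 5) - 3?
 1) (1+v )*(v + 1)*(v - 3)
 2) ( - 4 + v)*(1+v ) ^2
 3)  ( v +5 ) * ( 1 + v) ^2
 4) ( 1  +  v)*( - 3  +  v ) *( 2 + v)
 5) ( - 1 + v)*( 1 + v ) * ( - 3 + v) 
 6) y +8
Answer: 1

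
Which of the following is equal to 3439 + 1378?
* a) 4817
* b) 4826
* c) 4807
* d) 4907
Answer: a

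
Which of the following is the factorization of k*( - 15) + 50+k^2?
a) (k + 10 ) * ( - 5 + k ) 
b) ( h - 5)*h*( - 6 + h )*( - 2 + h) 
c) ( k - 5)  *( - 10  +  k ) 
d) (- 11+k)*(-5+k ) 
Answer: c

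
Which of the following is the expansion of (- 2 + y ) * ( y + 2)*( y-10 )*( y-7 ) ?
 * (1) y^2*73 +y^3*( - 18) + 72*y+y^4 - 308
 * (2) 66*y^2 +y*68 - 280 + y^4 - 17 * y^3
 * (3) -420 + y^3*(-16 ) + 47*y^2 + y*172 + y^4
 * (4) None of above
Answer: 2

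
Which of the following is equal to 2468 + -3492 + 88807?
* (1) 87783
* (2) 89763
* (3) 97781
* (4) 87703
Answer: 1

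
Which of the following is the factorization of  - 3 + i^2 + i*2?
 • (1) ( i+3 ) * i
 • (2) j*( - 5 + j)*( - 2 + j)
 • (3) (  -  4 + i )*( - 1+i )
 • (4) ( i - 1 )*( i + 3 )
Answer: 4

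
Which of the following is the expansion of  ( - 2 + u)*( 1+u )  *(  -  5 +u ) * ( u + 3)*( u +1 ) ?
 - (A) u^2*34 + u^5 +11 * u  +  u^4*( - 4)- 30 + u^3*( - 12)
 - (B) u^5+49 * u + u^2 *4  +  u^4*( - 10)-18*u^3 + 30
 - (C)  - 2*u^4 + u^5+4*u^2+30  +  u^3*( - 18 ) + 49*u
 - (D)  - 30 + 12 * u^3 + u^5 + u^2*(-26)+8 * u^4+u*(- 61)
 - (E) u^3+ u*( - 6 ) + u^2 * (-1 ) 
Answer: C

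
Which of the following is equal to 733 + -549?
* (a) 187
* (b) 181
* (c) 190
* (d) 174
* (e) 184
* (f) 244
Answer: e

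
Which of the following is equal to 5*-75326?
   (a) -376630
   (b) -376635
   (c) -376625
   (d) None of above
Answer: a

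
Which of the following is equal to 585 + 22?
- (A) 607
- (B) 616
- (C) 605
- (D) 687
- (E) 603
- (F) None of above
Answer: A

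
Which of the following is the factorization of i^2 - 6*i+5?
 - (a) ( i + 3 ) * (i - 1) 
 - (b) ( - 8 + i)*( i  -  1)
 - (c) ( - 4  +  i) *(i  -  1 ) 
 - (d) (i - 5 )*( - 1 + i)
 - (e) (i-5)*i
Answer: d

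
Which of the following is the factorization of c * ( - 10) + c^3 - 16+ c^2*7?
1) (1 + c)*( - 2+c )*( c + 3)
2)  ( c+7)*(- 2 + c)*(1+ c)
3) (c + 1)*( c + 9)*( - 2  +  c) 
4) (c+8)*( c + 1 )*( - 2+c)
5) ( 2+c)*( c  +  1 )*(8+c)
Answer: 4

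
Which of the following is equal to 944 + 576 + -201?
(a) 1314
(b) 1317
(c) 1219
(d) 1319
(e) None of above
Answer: d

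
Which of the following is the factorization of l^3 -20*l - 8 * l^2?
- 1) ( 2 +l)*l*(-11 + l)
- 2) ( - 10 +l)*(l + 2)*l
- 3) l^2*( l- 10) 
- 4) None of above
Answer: 2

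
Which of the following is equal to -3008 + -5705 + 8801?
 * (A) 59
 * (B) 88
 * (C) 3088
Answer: B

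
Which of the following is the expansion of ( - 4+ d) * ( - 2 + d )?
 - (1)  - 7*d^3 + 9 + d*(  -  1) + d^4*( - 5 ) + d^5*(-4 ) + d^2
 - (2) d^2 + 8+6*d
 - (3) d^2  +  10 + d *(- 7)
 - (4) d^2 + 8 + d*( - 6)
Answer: 4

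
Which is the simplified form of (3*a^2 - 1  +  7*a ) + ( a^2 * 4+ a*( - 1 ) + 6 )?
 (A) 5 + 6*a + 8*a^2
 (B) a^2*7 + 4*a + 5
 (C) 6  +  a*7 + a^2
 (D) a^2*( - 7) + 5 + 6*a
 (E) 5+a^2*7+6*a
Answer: E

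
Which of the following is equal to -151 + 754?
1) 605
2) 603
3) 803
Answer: 2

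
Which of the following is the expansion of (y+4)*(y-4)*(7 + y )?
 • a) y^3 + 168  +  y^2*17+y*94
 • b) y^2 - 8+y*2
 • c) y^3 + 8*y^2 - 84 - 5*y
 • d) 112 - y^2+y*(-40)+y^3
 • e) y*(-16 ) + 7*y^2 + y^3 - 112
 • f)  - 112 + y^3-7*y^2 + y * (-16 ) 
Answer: e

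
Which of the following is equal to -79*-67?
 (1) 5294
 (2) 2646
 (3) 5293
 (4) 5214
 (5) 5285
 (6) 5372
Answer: 3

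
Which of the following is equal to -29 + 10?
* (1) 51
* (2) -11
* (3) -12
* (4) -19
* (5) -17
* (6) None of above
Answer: 4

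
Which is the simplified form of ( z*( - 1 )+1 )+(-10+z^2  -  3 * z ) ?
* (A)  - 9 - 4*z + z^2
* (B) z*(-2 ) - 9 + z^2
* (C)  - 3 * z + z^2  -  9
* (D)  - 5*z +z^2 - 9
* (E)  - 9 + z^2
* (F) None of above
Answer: A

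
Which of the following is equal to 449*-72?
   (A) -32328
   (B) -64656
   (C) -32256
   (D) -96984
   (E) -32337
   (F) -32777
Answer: A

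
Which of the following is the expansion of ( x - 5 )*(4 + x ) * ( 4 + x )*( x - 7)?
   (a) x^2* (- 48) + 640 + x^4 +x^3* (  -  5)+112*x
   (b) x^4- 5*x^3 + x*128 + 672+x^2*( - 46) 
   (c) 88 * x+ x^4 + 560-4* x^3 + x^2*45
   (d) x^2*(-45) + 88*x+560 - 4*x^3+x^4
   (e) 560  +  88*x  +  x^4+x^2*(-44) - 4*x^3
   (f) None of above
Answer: d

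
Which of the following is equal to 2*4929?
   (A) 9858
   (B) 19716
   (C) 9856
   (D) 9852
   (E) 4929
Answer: A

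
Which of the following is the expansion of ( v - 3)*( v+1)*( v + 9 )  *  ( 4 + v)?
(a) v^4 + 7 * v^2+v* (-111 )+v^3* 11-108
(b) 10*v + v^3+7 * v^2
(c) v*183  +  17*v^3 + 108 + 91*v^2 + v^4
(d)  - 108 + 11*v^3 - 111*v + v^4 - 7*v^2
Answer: a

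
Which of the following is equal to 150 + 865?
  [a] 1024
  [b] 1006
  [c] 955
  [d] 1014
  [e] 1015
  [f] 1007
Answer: e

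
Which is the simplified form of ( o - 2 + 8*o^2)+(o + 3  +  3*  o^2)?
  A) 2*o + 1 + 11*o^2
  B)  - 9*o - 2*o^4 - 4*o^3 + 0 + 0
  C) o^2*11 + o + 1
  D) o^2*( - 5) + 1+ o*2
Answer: A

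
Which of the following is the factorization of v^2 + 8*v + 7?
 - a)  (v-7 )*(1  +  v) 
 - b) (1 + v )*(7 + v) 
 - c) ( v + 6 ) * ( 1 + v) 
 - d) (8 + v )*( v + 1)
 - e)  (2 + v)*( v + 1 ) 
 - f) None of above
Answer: b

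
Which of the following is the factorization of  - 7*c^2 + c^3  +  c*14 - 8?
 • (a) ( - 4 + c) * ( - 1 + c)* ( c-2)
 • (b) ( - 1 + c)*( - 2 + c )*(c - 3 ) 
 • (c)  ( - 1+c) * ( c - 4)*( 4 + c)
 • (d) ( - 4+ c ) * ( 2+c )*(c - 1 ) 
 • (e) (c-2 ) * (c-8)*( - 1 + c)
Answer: a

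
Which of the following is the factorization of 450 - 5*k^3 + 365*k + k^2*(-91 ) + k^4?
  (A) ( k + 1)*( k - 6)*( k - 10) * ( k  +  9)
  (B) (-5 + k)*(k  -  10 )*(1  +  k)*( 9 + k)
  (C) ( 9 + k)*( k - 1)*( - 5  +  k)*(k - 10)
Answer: B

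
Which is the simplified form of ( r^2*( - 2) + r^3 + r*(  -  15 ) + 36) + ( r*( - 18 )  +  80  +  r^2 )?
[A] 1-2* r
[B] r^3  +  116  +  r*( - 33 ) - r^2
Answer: B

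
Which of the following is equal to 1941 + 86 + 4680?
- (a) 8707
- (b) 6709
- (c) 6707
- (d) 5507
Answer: c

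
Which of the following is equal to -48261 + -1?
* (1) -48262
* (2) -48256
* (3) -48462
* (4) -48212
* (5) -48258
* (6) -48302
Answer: 1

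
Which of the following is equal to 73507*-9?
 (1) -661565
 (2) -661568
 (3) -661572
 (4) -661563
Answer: 4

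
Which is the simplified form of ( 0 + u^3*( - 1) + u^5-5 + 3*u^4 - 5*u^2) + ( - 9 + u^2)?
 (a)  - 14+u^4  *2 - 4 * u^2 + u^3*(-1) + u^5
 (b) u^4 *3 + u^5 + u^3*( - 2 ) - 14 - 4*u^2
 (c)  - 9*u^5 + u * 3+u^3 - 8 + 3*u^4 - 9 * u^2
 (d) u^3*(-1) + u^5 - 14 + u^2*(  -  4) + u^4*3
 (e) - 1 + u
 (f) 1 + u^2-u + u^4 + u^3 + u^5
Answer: d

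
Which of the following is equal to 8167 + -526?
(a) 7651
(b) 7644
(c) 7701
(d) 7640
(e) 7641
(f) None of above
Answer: e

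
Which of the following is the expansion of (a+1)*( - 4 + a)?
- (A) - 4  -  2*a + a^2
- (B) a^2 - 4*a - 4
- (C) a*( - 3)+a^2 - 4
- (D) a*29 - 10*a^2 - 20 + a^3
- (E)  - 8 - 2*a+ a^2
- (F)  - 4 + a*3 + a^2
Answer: C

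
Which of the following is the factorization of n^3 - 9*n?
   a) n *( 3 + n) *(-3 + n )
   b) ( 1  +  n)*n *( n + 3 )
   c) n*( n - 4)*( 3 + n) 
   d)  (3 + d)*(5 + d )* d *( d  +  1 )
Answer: a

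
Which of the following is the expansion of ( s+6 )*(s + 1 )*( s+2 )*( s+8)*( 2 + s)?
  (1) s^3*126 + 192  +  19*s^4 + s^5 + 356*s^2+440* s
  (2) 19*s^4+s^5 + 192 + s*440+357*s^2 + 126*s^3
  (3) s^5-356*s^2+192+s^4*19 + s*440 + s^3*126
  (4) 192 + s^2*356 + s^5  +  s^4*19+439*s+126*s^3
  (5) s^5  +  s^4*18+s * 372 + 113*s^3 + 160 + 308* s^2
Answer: 1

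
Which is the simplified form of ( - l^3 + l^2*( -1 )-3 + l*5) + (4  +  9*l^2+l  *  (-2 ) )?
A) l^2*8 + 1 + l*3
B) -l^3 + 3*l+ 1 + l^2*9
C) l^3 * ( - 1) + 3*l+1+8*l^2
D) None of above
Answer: C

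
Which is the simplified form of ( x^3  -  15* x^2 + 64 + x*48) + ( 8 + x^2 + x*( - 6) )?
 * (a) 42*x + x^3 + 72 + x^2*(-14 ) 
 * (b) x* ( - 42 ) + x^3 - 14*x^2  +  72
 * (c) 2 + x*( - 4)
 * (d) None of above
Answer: a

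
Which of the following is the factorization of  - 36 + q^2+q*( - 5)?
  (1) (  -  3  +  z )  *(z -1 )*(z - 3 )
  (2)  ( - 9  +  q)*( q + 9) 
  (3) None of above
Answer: 3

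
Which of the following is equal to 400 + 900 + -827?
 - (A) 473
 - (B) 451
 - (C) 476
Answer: A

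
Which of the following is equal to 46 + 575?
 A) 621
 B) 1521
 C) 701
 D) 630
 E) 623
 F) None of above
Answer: A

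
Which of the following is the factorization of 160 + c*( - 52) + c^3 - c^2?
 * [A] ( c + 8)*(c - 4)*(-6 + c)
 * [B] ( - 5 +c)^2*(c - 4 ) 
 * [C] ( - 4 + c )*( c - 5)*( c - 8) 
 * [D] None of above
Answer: D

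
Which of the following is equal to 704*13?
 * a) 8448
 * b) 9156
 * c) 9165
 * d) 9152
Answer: d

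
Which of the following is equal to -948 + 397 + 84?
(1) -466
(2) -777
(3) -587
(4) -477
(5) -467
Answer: 5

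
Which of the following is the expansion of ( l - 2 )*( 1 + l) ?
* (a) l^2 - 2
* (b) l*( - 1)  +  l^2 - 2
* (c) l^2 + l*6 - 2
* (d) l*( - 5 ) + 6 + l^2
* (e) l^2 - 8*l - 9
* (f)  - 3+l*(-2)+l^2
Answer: b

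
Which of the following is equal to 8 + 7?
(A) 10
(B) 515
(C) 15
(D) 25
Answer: C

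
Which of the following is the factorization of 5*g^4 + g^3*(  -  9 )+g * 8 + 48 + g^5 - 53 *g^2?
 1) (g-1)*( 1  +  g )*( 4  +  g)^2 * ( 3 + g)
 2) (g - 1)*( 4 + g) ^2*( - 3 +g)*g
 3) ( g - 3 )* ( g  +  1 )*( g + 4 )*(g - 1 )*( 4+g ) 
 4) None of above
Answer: 3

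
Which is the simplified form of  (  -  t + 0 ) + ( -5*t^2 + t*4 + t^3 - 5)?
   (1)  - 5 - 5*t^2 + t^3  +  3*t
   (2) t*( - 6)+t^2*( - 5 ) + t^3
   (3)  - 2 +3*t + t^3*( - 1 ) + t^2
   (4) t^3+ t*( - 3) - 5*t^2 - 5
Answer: 1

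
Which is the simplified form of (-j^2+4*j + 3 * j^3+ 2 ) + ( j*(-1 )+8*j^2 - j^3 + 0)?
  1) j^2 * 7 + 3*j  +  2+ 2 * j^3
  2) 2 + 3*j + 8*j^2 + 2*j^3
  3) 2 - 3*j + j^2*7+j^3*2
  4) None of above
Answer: 1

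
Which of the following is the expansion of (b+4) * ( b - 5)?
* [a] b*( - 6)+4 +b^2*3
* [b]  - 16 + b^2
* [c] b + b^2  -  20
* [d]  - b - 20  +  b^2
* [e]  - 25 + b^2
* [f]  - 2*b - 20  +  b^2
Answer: d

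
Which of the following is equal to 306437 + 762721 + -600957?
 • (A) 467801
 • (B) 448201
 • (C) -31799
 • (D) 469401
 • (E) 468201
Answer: E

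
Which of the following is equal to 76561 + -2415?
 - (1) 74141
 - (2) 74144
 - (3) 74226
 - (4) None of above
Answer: 4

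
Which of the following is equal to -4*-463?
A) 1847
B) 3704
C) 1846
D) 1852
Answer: D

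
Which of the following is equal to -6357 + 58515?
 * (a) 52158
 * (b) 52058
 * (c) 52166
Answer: a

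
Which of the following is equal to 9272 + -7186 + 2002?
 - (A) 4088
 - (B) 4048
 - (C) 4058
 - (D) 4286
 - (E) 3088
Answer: A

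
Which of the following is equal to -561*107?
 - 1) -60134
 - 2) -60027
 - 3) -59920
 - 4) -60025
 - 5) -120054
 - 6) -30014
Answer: 2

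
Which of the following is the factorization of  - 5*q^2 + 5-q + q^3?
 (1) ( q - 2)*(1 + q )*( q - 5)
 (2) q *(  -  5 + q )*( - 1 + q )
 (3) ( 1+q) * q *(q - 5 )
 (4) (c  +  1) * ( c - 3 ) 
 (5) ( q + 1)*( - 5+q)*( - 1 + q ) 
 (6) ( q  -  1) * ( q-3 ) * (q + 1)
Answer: 5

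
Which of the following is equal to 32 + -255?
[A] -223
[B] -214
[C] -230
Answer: A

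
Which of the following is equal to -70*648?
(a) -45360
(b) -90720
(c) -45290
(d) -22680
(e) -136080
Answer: a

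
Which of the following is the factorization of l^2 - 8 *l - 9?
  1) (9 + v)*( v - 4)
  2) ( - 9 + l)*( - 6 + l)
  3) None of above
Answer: 3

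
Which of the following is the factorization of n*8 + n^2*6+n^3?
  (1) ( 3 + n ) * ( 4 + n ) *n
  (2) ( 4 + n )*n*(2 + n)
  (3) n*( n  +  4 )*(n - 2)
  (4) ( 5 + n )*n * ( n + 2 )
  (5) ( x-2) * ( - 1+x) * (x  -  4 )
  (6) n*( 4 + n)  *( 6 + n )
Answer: 2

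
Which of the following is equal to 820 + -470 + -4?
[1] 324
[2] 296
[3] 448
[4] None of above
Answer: 4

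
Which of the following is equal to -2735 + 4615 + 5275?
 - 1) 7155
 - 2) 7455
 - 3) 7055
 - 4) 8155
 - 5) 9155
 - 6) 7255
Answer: 1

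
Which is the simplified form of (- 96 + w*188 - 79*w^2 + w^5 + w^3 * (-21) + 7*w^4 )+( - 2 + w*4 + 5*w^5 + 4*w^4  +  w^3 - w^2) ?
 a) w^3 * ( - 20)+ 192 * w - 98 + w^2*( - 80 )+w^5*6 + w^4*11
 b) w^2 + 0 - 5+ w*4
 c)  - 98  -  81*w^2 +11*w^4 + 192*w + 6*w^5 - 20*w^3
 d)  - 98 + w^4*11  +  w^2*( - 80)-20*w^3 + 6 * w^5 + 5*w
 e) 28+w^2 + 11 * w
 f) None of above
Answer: a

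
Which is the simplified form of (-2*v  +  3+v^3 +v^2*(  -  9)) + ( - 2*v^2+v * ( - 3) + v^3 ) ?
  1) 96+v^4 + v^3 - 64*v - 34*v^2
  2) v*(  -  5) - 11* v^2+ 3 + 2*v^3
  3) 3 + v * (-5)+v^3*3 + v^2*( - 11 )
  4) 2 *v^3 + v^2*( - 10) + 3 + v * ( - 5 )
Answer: 2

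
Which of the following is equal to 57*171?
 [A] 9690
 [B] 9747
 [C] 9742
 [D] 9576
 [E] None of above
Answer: B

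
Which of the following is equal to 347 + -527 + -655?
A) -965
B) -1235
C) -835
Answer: C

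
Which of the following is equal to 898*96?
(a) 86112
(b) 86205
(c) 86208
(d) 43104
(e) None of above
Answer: c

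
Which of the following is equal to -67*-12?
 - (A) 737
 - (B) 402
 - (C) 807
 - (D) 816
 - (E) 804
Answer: E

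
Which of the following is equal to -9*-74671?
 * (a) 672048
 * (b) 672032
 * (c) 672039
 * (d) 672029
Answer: c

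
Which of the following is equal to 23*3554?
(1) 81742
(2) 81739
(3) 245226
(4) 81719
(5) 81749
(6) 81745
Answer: 1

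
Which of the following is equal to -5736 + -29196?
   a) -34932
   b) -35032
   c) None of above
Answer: a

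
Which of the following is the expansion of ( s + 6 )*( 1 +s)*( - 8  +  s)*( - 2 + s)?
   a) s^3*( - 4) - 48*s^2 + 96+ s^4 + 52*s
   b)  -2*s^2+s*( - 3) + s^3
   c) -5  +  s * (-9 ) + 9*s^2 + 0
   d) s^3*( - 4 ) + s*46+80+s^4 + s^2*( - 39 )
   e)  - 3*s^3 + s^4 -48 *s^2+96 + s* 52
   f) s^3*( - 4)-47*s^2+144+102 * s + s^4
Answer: e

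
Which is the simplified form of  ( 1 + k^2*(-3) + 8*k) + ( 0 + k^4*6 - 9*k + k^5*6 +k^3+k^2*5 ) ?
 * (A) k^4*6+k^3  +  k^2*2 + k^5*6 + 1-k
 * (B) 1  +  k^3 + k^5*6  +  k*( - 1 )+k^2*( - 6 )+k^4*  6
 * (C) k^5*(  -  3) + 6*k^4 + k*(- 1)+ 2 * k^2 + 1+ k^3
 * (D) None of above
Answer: A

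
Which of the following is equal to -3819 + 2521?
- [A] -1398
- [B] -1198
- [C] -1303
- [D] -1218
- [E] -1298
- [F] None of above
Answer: E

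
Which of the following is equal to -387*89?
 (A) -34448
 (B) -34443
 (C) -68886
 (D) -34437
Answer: B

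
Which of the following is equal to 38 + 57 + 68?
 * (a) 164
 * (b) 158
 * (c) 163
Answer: c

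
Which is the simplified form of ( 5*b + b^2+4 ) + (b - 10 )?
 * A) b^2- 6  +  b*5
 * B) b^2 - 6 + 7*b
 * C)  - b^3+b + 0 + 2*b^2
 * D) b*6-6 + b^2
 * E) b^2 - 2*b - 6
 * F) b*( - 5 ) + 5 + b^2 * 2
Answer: D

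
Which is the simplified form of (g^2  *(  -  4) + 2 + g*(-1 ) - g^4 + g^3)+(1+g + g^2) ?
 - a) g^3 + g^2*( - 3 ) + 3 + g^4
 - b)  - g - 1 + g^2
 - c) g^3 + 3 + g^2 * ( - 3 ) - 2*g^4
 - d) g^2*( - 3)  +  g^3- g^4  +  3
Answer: d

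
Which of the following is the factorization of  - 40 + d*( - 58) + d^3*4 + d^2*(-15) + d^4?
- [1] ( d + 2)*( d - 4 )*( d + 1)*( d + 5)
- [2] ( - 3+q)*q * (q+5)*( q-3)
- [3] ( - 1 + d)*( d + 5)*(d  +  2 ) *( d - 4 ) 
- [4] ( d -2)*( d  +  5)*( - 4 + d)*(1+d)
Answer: 1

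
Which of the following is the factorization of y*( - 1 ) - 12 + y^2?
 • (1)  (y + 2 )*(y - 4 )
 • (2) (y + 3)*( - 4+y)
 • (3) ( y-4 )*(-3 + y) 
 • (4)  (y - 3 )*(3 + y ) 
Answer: 2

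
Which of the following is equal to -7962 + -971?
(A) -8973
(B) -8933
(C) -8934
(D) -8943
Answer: B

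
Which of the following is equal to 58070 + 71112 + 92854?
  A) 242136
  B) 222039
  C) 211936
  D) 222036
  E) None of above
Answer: D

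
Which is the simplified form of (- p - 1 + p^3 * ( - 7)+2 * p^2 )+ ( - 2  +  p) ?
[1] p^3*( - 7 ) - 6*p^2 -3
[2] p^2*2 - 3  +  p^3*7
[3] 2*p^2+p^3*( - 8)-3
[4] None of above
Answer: 4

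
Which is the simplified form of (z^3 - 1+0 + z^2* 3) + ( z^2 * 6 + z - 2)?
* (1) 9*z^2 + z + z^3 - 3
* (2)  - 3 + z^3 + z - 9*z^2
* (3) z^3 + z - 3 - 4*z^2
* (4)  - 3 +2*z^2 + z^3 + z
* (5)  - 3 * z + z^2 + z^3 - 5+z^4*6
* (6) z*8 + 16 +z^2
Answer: 1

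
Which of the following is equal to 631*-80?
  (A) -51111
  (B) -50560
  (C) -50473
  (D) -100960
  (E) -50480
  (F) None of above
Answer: E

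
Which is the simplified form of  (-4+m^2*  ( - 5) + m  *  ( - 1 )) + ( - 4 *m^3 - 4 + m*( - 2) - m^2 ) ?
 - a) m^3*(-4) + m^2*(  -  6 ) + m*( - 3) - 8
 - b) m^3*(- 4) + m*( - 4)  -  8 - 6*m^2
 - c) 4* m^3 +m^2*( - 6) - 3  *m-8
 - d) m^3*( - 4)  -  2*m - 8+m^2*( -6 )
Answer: a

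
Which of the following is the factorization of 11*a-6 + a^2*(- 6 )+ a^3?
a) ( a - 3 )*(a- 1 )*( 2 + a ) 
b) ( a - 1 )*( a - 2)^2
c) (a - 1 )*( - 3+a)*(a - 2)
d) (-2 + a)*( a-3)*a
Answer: c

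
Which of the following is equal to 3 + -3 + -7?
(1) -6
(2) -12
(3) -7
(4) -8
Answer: 3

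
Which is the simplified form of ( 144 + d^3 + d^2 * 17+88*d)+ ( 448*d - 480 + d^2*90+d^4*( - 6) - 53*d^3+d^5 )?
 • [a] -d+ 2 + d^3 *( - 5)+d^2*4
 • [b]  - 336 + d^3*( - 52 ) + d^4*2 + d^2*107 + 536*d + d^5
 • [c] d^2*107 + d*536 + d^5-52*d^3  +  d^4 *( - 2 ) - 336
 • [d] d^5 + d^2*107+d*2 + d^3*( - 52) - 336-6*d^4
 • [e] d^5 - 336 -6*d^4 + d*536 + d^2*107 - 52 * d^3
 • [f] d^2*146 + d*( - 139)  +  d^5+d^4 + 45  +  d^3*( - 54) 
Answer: e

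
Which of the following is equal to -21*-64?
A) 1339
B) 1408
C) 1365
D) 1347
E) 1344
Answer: E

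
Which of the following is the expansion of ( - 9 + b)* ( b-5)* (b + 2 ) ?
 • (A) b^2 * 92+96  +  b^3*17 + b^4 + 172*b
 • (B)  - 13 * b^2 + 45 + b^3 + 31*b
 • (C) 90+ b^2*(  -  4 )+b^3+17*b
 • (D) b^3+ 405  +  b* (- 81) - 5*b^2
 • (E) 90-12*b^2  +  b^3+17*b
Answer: E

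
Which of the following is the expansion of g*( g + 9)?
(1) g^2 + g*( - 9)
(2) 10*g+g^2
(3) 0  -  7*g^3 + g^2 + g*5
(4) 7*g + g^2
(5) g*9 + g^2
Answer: 5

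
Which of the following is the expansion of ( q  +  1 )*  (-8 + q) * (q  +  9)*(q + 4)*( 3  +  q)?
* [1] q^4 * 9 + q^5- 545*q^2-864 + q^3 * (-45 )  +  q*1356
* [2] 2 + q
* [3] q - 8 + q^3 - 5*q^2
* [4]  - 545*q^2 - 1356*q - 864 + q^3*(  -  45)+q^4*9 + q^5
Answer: 4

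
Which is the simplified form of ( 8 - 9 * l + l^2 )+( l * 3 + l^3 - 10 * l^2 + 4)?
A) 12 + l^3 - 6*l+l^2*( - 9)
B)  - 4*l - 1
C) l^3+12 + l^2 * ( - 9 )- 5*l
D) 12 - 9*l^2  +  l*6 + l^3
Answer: A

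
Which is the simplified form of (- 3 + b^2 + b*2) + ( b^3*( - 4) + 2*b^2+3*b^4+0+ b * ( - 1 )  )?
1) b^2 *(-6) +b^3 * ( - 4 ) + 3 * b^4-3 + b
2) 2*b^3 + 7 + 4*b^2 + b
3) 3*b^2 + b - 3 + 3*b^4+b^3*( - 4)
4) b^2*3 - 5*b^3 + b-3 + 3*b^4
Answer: 3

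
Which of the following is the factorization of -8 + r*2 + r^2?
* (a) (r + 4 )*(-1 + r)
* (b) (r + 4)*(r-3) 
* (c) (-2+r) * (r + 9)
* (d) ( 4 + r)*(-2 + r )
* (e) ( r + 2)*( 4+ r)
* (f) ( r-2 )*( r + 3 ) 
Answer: d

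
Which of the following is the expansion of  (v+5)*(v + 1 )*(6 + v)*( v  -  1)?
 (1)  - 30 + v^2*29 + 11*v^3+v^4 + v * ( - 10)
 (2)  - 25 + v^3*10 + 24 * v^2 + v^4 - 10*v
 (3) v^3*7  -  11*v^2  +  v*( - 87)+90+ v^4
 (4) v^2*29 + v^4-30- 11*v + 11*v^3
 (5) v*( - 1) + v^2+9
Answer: 4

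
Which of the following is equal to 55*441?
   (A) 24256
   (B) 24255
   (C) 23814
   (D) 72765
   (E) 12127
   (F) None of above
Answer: B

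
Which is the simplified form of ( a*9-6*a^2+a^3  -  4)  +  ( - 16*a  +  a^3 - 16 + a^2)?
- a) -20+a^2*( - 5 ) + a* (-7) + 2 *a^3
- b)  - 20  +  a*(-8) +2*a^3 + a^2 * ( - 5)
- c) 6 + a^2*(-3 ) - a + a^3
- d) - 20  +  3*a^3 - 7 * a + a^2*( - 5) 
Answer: a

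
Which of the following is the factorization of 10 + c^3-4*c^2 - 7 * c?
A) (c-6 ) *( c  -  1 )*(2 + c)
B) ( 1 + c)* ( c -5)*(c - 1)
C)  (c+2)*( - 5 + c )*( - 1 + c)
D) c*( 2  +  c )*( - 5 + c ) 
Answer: C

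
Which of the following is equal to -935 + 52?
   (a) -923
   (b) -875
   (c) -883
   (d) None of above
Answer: c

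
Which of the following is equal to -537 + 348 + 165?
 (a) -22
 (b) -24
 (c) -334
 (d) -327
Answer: b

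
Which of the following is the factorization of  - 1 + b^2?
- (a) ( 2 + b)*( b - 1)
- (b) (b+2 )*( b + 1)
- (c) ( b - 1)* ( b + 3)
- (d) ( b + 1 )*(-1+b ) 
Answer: d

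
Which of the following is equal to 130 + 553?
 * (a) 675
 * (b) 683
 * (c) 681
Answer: b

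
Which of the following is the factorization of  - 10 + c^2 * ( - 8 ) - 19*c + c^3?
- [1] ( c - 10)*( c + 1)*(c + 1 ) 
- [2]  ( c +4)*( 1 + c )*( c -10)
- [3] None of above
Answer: 1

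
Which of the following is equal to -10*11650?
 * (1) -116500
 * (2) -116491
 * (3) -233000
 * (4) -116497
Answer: 1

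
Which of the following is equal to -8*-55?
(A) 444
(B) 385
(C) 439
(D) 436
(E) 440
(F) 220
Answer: E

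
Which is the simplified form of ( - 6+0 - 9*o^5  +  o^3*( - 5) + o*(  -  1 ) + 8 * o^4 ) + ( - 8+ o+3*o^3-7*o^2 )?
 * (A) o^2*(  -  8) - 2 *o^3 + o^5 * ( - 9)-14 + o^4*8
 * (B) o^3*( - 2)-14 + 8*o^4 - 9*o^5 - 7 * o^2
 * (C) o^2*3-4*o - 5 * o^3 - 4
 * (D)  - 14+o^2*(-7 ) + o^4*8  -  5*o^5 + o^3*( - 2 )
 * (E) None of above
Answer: B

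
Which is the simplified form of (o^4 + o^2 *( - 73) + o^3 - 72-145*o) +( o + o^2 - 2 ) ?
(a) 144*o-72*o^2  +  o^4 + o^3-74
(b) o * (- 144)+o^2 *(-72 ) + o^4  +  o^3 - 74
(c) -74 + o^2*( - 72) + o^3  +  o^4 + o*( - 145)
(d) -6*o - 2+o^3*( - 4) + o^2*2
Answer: b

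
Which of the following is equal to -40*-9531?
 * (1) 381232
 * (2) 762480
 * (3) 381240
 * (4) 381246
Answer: 3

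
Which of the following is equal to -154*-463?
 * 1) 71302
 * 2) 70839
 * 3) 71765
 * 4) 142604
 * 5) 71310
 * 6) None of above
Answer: 1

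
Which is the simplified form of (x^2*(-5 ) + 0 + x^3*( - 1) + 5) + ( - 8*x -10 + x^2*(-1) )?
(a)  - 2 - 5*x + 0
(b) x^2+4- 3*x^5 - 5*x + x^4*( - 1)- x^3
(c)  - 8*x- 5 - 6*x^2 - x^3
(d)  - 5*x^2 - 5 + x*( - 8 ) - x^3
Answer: c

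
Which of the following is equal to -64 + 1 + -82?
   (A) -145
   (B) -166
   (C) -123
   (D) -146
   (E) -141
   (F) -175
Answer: A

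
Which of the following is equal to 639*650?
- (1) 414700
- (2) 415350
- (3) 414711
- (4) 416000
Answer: 2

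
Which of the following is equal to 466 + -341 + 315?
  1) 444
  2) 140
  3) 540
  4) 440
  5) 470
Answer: 4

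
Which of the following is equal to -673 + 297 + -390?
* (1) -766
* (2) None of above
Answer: 1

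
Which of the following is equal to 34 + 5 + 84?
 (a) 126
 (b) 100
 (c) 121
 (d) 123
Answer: d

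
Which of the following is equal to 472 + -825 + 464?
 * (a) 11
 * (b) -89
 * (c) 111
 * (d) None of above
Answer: c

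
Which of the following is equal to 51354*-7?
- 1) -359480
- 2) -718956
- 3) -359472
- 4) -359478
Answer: 4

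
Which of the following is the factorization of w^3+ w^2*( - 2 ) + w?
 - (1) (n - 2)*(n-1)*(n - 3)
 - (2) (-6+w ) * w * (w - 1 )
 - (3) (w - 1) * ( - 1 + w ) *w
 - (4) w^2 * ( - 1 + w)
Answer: 3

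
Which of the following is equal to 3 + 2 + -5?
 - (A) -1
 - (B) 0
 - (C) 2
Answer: B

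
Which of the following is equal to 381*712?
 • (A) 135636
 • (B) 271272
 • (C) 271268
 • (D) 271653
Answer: B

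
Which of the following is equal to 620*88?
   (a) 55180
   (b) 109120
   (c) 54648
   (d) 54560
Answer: d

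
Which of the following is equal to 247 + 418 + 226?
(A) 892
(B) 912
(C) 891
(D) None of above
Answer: C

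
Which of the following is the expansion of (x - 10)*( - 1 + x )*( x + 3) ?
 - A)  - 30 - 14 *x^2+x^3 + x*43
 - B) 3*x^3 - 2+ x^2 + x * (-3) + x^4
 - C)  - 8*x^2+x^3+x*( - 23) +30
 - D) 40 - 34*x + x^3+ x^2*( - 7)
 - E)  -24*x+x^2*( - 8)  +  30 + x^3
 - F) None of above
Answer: C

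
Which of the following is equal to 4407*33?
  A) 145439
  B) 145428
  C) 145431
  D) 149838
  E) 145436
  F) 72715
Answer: C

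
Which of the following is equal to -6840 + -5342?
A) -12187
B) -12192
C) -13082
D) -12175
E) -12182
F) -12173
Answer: E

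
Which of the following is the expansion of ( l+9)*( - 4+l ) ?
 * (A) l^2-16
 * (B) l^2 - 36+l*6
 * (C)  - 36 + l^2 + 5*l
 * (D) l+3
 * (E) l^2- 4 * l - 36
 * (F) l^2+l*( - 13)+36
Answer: C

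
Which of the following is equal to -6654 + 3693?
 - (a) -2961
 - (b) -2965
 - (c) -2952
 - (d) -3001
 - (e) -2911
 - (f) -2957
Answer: a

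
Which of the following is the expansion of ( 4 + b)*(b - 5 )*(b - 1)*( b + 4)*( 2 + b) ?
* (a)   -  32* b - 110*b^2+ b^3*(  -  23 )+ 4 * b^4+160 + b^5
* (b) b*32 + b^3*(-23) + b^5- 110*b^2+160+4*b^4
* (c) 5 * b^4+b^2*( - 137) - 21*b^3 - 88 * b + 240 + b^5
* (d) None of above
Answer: a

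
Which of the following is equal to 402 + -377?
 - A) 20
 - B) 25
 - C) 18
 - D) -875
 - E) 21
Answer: B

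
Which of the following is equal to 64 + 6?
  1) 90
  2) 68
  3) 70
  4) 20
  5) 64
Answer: 3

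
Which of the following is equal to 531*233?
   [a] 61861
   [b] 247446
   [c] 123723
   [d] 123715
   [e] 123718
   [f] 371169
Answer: c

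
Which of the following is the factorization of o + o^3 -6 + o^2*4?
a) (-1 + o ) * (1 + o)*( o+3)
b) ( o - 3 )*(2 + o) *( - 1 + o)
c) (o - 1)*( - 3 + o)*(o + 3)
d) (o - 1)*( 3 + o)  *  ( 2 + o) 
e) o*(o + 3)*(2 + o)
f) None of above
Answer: d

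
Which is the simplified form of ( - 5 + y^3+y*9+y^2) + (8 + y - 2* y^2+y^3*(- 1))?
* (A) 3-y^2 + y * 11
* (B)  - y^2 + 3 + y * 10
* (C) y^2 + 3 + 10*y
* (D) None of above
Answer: B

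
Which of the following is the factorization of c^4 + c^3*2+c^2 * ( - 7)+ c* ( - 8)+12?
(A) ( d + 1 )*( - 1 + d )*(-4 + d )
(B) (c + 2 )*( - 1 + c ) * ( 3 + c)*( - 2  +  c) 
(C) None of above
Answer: B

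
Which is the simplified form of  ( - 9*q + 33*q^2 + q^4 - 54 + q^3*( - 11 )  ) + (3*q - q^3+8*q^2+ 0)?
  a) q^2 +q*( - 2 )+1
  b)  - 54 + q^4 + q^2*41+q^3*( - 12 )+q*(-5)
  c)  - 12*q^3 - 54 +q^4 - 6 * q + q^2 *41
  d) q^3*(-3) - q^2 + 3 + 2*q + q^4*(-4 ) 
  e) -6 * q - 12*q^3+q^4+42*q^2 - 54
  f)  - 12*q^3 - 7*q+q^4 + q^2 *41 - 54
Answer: c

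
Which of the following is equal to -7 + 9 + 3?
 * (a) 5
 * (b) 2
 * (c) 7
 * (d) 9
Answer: a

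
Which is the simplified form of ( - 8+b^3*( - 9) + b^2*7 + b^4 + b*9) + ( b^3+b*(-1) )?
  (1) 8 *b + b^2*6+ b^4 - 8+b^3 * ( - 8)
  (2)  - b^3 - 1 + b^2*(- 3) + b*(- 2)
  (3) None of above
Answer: 3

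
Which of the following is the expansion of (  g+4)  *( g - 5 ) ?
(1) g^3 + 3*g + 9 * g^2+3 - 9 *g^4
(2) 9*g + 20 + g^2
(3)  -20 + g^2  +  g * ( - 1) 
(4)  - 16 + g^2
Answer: 3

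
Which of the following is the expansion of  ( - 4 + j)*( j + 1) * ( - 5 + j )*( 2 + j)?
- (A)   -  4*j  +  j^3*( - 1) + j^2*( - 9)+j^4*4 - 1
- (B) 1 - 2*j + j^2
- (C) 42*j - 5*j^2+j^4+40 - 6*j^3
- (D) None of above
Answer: C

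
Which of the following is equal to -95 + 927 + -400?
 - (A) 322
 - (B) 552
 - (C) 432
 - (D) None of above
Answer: C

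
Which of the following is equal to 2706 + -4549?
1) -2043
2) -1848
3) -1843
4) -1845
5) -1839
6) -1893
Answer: 3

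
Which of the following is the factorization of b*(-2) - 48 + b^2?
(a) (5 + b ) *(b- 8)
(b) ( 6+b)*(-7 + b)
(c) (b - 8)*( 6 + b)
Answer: c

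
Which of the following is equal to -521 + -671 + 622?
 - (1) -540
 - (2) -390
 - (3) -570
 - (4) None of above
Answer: 3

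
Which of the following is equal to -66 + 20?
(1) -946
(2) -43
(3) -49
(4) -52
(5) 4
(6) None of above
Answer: 6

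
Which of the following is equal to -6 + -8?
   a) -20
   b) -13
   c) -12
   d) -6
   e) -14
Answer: e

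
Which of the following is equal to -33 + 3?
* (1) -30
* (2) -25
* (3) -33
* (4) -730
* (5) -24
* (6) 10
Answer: 1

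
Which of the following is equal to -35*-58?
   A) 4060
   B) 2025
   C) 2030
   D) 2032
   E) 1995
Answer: C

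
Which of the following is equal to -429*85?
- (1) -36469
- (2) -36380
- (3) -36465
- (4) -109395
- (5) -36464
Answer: 3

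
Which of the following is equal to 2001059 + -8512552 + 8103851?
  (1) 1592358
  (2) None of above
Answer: 1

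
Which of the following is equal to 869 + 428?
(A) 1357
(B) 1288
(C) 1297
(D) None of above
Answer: C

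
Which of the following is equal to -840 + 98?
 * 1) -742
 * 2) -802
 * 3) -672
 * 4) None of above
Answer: 1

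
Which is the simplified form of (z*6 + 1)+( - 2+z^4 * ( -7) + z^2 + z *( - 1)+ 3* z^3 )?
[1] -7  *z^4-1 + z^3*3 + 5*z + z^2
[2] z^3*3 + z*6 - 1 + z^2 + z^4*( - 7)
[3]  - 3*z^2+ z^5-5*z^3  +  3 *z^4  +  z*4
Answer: 1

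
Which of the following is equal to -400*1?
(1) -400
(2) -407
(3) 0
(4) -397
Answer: 1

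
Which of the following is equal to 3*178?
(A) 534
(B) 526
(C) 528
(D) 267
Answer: A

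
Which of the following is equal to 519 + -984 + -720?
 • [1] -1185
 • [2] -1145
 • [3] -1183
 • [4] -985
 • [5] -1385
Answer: 1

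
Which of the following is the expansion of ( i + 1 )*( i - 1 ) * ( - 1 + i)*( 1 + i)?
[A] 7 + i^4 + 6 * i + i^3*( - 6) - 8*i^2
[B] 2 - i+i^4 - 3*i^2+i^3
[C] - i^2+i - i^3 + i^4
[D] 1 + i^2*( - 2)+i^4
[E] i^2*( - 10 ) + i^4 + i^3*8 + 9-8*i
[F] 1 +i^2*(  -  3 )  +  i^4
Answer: D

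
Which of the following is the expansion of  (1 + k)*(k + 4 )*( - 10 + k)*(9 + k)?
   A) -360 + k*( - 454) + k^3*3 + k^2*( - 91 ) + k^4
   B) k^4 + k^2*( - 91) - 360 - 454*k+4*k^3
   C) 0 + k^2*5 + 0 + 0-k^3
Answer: B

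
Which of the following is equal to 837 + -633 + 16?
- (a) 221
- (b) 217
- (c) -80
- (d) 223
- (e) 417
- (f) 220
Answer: f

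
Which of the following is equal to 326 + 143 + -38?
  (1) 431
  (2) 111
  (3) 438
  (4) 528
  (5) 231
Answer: 1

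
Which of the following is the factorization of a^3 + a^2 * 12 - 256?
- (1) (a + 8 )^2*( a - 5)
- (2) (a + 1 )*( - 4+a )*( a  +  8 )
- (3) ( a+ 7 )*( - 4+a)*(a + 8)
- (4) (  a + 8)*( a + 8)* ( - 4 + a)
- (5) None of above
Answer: 4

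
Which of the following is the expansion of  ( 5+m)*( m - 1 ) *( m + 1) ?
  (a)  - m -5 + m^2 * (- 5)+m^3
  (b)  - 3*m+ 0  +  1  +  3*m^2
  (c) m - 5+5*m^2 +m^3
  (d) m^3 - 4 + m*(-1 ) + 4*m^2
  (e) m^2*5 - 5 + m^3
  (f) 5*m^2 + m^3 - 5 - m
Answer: f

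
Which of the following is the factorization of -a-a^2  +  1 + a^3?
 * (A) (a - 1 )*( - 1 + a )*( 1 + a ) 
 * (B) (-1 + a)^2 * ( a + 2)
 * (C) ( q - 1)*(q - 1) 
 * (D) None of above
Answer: A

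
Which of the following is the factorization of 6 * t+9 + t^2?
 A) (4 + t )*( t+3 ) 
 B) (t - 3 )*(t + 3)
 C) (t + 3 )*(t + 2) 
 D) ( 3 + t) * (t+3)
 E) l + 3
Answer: D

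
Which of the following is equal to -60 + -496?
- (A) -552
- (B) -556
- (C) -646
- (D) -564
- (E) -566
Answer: B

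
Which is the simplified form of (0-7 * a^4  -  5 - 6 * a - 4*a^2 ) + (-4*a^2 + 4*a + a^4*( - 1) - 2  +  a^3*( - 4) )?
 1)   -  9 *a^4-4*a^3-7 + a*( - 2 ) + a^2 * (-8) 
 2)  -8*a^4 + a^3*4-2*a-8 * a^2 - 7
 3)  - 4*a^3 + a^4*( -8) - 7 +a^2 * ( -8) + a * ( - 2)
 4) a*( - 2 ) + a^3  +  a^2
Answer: 3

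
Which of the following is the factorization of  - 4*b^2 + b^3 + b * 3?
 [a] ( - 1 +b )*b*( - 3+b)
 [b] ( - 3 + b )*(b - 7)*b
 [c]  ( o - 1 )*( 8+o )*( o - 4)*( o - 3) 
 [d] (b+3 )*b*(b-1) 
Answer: a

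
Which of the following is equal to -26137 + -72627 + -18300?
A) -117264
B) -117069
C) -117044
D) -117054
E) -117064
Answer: E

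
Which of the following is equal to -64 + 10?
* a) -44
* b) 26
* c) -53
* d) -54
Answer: d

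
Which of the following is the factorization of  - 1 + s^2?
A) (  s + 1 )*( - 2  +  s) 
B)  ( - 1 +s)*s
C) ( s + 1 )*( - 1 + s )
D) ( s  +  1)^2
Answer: C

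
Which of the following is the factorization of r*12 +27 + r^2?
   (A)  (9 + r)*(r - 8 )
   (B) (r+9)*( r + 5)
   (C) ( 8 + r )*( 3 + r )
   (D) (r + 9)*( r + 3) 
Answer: D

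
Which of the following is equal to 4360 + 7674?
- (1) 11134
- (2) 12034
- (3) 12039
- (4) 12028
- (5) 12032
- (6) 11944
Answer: 2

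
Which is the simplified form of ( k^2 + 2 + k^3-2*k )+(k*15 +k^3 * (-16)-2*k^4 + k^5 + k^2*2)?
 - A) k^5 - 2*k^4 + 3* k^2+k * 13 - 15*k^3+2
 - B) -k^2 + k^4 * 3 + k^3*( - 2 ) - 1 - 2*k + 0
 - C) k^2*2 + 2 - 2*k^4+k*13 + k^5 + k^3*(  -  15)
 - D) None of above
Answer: A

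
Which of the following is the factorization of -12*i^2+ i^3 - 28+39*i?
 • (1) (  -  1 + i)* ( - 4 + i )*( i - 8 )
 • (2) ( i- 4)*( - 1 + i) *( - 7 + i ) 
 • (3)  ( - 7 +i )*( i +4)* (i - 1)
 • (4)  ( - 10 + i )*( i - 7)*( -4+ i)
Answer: 2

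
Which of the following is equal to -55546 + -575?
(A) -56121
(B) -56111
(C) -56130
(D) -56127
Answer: A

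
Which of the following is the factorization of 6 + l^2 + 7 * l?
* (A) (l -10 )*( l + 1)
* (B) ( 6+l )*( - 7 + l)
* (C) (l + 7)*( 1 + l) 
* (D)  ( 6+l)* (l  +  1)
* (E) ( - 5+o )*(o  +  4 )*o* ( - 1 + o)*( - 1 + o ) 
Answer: D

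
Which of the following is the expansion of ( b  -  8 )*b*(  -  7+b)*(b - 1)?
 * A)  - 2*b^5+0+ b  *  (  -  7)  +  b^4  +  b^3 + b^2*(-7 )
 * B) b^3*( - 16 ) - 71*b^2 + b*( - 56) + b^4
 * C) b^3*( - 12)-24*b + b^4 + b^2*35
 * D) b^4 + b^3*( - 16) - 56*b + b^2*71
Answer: D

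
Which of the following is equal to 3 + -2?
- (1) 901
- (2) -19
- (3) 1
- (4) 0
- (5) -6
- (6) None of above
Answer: 3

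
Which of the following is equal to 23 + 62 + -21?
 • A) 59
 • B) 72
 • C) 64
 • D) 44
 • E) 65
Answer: C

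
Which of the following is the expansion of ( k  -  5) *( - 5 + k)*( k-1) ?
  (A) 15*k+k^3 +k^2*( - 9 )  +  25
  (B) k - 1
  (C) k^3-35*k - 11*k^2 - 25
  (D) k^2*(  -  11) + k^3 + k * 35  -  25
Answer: D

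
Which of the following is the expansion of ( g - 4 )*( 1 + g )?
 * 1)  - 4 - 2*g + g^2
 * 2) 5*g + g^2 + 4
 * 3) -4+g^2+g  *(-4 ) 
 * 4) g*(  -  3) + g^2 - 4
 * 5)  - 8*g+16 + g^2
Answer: 4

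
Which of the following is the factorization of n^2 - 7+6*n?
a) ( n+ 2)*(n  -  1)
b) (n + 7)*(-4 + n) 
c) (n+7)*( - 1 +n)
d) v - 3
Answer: c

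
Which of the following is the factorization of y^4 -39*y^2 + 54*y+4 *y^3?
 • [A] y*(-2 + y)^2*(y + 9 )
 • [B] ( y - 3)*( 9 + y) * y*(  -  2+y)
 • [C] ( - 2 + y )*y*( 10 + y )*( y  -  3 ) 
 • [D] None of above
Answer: B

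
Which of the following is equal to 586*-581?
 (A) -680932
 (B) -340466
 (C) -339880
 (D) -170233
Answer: B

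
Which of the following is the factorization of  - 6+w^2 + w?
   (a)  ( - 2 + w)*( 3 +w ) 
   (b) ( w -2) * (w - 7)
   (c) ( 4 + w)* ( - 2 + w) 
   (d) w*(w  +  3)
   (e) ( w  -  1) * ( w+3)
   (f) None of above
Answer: a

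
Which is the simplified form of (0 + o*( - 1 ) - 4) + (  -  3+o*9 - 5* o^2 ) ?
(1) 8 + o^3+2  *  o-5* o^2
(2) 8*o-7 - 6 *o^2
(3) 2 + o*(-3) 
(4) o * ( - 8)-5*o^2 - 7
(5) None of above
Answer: 5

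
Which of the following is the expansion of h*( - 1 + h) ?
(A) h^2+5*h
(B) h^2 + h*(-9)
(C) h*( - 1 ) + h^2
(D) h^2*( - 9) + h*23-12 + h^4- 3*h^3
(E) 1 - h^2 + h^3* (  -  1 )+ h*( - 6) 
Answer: C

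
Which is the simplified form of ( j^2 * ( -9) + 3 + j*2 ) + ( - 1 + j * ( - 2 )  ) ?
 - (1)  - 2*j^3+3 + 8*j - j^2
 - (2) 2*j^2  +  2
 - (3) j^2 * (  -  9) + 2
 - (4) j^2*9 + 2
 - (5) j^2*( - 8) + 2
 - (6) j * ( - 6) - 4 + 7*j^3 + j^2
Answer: 3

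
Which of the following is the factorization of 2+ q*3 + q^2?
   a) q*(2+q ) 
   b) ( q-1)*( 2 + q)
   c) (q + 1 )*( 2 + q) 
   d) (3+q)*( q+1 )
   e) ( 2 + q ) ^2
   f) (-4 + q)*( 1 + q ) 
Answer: c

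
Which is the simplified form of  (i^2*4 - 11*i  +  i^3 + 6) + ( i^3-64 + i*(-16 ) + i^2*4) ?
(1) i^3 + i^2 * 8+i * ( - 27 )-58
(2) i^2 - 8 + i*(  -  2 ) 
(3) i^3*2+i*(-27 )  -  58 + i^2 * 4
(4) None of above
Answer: 4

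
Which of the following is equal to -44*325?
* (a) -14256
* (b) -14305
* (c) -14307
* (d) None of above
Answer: d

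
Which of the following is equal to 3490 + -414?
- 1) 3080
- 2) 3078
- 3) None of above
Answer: 3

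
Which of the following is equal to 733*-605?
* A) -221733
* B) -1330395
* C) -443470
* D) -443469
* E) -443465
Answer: E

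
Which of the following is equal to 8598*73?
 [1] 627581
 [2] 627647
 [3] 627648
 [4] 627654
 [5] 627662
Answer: 4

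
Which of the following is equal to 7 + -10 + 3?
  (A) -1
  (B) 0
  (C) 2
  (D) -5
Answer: B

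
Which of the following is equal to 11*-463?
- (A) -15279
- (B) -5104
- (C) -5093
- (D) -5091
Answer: C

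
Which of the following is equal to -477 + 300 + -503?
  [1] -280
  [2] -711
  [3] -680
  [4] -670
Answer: 3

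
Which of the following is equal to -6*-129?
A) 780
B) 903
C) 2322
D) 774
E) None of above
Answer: D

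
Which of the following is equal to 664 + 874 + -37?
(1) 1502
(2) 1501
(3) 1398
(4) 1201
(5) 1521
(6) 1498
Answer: 2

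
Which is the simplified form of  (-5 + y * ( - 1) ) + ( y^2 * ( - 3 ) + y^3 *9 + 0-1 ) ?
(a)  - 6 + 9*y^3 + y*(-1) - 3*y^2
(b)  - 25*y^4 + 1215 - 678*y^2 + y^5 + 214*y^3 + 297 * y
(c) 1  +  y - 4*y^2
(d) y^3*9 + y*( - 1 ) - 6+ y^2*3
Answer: a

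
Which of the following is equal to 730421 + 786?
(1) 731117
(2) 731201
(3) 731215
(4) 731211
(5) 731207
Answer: 5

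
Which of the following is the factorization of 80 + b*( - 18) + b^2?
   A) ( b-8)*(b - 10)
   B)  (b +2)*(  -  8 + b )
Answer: A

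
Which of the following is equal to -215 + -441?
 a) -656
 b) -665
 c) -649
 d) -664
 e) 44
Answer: a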